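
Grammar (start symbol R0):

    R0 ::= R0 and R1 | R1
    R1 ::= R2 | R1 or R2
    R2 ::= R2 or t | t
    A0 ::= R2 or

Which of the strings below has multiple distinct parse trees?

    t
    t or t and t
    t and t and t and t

t: 1 tree
t or t and t: 2 trees
t and t and t and t: 1 tree

t or t and t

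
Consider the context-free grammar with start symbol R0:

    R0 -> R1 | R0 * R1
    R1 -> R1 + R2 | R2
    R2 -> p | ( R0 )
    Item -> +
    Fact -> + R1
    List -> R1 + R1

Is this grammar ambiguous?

Unambiguous

Only R0, R1, R2 are reachable from R0; ignoring the rest: The grammar is stratified — R0 handles '*' (left-recursive), R1 handles '+', R2 atoms. Each operator has a fixed associativity and precedence level, so every string has one parse.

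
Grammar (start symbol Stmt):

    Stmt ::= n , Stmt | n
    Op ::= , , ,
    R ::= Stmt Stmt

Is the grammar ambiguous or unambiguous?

Only Stmt is reachable from Stmt; ignoring the rest: Right-recursive list with a separator: after each atom, whether the separator follows determines the rule. One parse per string.

Unambiguous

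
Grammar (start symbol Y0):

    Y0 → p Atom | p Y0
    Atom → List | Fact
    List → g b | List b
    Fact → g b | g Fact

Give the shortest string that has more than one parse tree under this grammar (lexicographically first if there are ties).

p g b

length 3: p g b has 2 parse trees

Two derivations of p g b:
  Y0 ⇒ p Atom ⇒ p List ⇒ p g b
  Y0 ⇒ p Atom ⇒ p Fact ⇒ p g b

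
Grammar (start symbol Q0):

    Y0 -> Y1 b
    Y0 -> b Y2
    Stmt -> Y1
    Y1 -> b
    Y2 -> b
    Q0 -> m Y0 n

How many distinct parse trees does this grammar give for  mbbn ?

Parse trees for mbbn:
  [Q0 m [Y0 [Y1 b] b] n]
  [Q0 m [Y0 b [Y2 b]] n]

2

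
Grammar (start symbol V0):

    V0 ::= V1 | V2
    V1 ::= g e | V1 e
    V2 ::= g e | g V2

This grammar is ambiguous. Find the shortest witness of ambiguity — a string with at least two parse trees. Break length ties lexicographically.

g e

length 2: g e has 2 parse trees

Two derivations of g e:
  V0 ⇒ V1 ⇒ g e
  V0 ⇒ V2 ⇒ g e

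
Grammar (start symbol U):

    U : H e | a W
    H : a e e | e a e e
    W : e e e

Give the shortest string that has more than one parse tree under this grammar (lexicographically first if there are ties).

length 4: a e e e has 2 parse trees

Two derivations of a e e e:
  U ⇒ H e ⇒ a e e e
  U ⇒ a W ⇒ a e e e

a e e e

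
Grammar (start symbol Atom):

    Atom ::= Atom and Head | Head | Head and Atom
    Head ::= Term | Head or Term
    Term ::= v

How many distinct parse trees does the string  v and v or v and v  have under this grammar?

4

Parse trees for v and v or v and v:
  [Atom [Atom [Atom [Head [Term v]]] and [Head [Head [Term v]] or [Term v]]] and [Head [Term v]]]
  [Atom [Atom [Head [Term v]] and [Atom [Head [Head [Term v]] or [Term v]]]] and [Head [Term v]]]
  [Atom [Head [Term v]] and [Atom [Atom [Head [Head [Term v]] or [Term v]]] and [Head [Term v]]]]
  [Atom [Head [Term v]] and [Atom [Head [Head [Term v]] or [Term v]] and [Atom [Head [Term v]]]]]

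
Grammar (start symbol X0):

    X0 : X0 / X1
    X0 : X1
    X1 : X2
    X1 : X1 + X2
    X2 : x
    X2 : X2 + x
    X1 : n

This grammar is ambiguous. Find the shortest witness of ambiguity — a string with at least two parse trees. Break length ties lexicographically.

length 1: no string has ≥2 trees
length 3: x + x has 2 parse trees

Two derivations of x + x:
  X0 ⇒ X1 ⇒ X2 ⇒ X2 + x ⇒ x + x
  X0 ⇒ X1 ⇒ X1 + X2 ⇒ X2 + X2 ⇒ x + X2 ⇒ x + x

x + x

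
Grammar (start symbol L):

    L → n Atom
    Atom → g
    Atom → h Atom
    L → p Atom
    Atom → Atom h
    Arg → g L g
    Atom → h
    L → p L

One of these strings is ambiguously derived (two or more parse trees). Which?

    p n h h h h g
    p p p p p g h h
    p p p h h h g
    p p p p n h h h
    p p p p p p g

p n h h h h g: 1 tree
p p p p p g h h: 1 tree
p p p h h h g: 1 tree
p p p p n h h h: 4 trees
p p p p p p g: 1 tree

p p p p n h h h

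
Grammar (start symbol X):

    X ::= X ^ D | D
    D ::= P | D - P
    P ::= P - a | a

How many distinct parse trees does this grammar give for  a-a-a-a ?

8

Parse trees for a-a-a-a:
  [X [D [P [P [P [P a] - a] - a] - a]]]
  [X [D [D [P a]] - [P [P [P a] - a] - a]]]
  [X [D [D [P [P a] - a]] - [P [P a] - a]]]
  [X [D [D [D [P a]] - [P a]] - [P [P a] - a]]]
  [X [D [D [P [P [P a] - a] - a]] - [P a]]]
  [X [D [D [D [P a]] - [P [P a] - a]] - [P a]]]
  [X [D [D [D [P [P a] - a]] - [P a]] - [P a]]]
  [X [D [D [D [D [P a]] - [P a]] - [P a]] - [P a]]]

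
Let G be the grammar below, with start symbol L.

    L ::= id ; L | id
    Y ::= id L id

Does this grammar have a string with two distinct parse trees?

(Y is unreachable from L, so its rules don't affect L(L).) Right-recursive list with a separator: after each atom, whether the separator follows determines the rule. One parse per string.

Unambiguous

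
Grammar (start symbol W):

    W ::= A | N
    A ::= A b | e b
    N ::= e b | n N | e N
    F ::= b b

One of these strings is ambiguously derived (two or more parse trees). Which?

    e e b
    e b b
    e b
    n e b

e b

e e b: 1 tree
e b b: 1 tree
e b: 2 trees
n e b: 1 tree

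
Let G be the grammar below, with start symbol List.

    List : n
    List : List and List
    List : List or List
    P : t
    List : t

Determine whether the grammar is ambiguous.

Ambiguous

Witness: n and n and n

Derivation 1: List ⇒ List and List ⇒ n and List ⇒ n and List and List ⇒ n and n and List ⇒ n and n and n
Derivation 2: List ⇒ List and List ⇒ List and List and List ⇒ n and List and List ⇒ n and n and List ⇒ n and n and n

Two distinct leftmost derivations for the same string.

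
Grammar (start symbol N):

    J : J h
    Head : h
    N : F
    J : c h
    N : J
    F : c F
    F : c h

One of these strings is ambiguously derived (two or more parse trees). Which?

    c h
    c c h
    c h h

c h: 2 trees
c c h: 1 tree
c h h: 1 tree

c h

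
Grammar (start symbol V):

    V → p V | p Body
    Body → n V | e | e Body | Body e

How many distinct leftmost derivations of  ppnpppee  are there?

Parse trees for ppnpppee:
  [V p [V p [Body n [V p [V p [V p [Body e [Body e]]]]]]]]
  [V p [V p [Body n [V p [V p [V p [Body [Body e] e]]]]]]]
  [V p [V p [Body [Body n [V p [V p [V p [Body e]]]]] e]]]

3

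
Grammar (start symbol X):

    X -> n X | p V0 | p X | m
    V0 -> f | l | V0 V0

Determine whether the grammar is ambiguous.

Witness: p f f f

Derivation 1: X ⇒ p V0 ⇒ p V0 V0 ⇒ p f V0 ⇒ p f V0 V0 ⇒ p f f V0 ⇒ p f f f
Derivation 2: X ⇒ p V0 ⇒ p V0 V0 ⇒ p V0 V0 V0 ⇒ p f V0 V0 ⇒ p f f V0 ⇒ p f f f

Two distinct leftmost derivations for the same string.

Ambiguous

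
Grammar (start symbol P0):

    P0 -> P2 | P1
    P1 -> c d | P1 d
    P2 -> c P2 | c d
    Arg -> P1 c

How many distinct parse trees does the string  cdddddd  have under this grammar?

1

Parse trees for cdddddd:
  [P0 [P1 [P1 [P1 [P1 [P1 [P1 c d] d] d] d] d] d]]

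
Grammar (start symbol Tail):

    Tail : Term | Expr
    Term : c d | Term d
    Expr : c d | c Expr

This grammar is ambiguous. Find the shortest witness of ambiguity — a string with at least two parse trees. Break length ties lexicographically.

c d

length 2: c d has 2 parse trees

Two derivations of c d:
  Tail ⇒ Term ⇒ c d
  Tail ⇒ Expr ⇒ c d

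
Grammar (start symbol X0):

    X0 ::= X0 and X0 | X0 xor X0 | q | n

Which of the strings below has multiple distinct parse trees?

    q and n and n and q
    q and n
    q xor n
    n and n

q and n and n and q

q and n and n and q: 5 trees
q and n: 1 tree
q xor n: 1 tree
n and n: 1 tree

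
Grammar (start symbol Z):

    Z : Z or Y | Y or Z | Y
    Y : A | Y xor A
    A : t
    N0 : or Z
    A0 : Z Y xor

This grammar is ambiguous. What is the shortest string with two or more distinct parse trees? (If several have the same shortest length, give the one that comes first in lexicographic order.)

t or t

length 1: no string has ≥2 trees
length 3: t or t has 2 parse trees

Two derivations of t or t:
  Z ⇒ Z or Y ⇒ Y or Y ⇒ A or Y ⇒ t or Y ⇒ t or A ⇒ t or t
  Z ⇒ Y or Z ⇒ A or Z ⇒ t or Z ⇒ t or Y ⇒ t or A ⇒ t or t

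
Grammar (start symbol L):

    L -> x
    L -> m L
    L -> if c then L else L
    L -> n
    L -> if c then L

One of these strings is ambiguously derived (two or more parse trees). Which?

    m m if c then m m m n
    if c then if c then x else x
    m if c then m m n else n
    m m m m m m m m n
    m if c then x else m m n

m m if c then m m m n: 1 tree
if c then if c then x else x: 2 trees
m if c then m m n else n: 1 tree
m m m m m m m m n: 1 tree
m if c then x else m m n: 1 tree

if c then if c then x else x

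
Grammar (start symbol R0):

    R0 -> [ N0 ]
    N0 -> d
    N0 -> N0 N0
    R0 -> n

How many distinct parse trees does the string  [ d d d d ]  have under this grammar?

Parse trees for [ d d d d ]:
  [R0 [ [N0 [N0 d] [N0 [N0 d] [N0 [N0 d] [N0 d]]]] ]]
  [R0 [ [N0 [N0 d] [N0 [N0 [N0 d] [N0 d]] [N0 d]]] ]]
  [R0 [ [N0 [N0 [N0 d] [N0 d]] [N0 [N0 d] [N0 d]]] ]]
  [R0 [ [N0 [N0 [N0 d] [N0 [N0 d] [N0 d]]] [N0 d]] ]]
  [R0 [ [N0 [N0 [N0 [N0 d] [N0 d]] [N0 d]] [N0 d]] ]]

5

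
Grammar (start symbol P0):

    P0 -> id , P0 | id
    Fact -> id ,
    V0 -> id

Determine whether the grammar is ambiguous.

Unambiguous

Only P0 is reachable from P0; ignoring the rest: Right-recursive list with a separator: after each atom, whether the separator follows determines the rule. One parse per string.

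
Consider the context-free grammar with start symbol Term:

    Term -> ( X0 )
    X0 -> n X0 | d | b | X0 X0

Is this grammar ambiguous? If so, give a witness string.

Witness: ( b b b )

Derivation 1: Term ⇒ ( X0 ) ⇒ ( X0 X0 ) ⇒ ( b X0 ) ⇒ ( b X0 X0 ) ⇒ ( b b X0 ) ⇒ ( b b b )
Derivation 2: Term ⇒ ( X0 ) ⇒ ( X0 X0 ) ⇒ ( X0 X0 X0 ) ⇒ ( b X0 X0 ) ⇒ ( b b X0 ) ⇒ ( b b b )

Two distinct leftmost derivations for the same string.

Ambiguous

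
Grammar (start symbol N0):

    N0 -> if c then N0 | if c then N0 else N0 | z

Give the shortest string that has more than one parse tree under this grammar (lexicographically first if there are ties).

length 1: no string has ≥2 trees
length 4: no string has ≥2 trees
length 6: no string has ≥2 trees
length 7: no string has ≥2 trees
length 9: if c then if c then z else z has 2 parse trees

Two derivations of if c then if c then z else z:
  N0 ⇒ if c then N0 ⇒ if c then if c then N0 else N0 ⇒ if c then if c then z else N0 ⇒ if c then if c then z else z
  N0 ⇒ if c then N0 else N0 ⇒ if c then if c then N0 else N0 ⇒ if c then if c then z else N0 ⇒ if c then if c then z else z

if c then if c then z else z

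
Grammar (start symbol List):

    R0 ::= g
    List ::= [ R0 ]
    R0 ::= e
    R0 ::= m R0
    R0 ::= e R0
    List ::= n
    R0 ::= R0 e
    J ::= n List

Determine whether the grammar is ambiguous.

Witness: [ e e ]

Derivation 1: List ⇒ [ R0 ] ⇒ [ e R0 ] ⇒ [ e e ]
Derivation 2: List ⇒ [ R0 ] ⇒ [ R0 e ] ⇒ [ e e ]

Two distinct leftmost derivations for the same string.

Ambiguous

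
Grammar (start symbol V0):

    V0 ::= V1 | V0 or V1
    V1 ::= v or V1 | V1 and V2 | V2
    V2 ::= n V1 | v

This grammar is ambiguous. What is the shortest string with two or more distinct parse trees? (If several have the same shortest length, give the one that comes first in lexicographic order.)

v or v

length 1: no string has ≥2 trees
length 2: no string has ≥2 trees
length 3: v or v has 2 parse trees

Two derivations of v or v:
  V0 ⇒ V1 ⇒ v or V1 ⇒ v or V2 ⇒ v or v
  V0 ⇒ V0 or V1 ⇒ V1 or V1 ⇒ V2 or V1 ⇒ v or V1 ⇒ v or V2 ⇒ v or v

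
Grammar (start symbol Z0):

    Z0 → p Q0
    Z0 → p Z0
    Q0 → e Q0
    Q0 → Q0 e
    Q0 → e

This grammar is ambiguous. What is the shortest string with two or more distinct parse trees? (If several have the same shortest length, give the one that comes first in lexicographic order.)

length 2: no string has ≥2 trees
length 3: p e e has 2 parse trees

Two derivations of p e e:
  Z0 ⇒ p Q0 ⇒ p e Q0 ⇒ p e e
  Z0 ⇒ p Q0 ⇒ p Q0 e ⇒ p e e

p e e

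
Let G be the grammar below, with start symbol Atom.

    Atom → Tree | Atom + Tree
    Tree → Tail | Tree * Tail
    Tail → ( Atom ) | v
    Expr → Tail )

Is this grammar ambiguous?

(Expr is unreachable from Atom, so its rules don't affect L(Atom).) This is a standard precedence ladder (Atom over Tree over Tail), with each level left-recursive on its own operator ('+' at Atom, '*' at Tree). That structure is LR(1), hence unambiguous.

Unambiguous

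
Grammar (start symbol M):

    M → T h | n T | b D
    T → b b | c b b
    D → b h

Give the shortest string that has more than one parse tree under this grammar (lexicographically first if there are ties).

b b h

length 3: b b h has 2 parse trees

Two derivations of b b h:
  M ⇒ T h ⇒ b b h
  M ⇒ b D ⇒ b b h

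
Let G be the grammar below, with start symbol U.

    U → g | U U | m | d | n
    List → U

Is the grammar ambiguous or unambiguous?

Witness: d d d

Derivation 1: U ⇒ U U ⇒ U U U ⇒ d U U ⇒ d d U ⇒ d d d
Derivation 2: U ⇒ U U ⇒ d U ⇒ d U U ⇒ d d U ⇒ d d d

Two distinct leftmost derivations for the same string.

Ambiguous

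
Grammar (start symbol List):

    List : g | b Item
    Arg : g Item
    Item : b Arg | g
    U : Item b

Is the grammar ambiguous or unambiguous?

Unambiguous

(U is unreachable from List, so its rules don't affect L(List).) Restricted to the reachable nonterminals, every rule has the form A → t or A → t B, and no two rules for the same A share a first terminal. The grammar encodes a DFA — one run per string.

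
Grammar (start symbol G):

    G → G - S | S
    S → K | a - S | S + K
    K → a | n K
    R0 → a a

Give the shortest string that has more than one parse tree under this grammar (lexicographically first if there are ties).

length 1: no string has ≥2 trees
length 2: no string has ≥2 trees
length 3: a - a has 2 parse trees

Two derivations of a - a:
  G ⇒ G - S ⇒ S - S ⇒ K - S ⇒ a - S ⇒ a - K ⇒ a - a
  G ⇒ S ⇒ a - S ⇒ a - K ⇒ a - a

a - a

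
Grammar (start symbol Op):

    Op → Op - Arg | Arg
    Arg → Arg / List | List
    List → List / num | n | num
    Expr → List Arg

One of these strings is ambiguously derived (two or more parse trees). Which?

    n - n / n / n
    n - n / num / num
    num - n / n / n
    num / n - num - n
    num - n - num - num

n - n / num / num

n - n / n / n: 1 tree
n - n / num / num: 4 trees
num - n / n / n: 1 tree
num / n - num - n: 1 tree
num - n - num - num: 1 tree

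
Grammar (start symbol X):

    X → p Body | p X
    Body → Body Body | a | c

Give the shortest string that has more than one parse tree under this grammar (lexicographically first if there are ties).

length 2: no string has ≥2 trees
length 3: no string has ≥2 trees
length 4: p a a a has 2 parse trees

Two derivations of p a a a:
  X ⇒ p Body ⇒ p Body Body ⇒ p Body Body Body ⇒ p a Body Body ⇒ p a a Body ⇒ p a a a
  X ⇒ p Body ⇒ p Body Body ⇒ p a Body ⇒ p a Body Body ⇒ p a a Body ⇒ p a a a

p a a a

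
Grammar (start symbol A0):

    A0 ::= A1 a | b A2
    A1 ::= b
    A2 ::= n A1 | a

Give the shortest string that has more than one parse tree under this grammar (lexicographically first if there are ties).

b a

length 2: b a has 2 parse trees

Two derivations of b a:
  A0 ⇒ A1 a ⇒ b a
  A0 ⇒ b A2 ⇒ b a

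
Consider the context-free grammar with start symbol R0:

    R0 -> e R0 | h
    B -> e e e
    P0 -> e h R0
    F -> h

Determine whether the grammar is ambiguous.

Only R0 is reachable from R0; ignoring the rest: Each reachable nonterminal has at most one production per leading terminal, and all productions are right-linear; the derivation is determined token-by-token.

Unambiguous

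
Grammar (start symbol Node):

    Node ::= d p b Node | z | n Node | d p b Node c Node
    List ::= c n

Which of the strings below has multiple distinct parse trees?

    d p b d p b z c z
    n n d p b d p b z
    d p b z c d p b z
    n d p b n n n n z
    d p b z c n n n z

d p b d p b z c z

d p b d p b z c z: 2 trees
n n d p b d p b z: 1 tree
d p b z c d p b z: 1 tree
n d p b n n n n z: 1 tree
d p b z c n n n z: 1 tree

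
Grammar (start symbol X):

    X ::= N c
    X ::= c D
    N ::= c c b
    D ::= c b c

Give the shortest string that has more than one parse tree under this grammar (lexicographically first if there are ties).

length 4: c c b c has 2 parse trees

Two derivations of c c b c:
  X ⇒ N c ⇒ c c b c
  X ⇒ c D ⇒ c c b c

c c b c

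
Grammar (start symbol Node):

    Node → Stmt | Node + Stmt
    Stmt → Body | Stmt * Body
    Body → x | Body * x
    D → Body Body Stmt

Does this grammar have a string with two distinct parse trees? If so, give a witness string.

Ambiguous

Witness: x * x

Derivation 1: Node ⇒ Stmt ⇒ Body ⇒ Body * x ⇒ x * x
Derivation 2: Node ⇒ Stmt ⇒ Stmt * Body ⇒ Body * Body ⇒ x * Body ⇒ x * x

Two distinct leftmost derivations for the same string.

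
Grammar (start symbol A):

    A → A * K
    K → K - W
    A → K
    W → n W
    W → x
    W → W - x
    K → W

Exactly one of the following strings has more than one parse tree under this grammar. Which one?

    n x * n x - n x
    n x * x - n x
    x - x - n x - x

n x * n x - n x: 1 tree
n x * x - n x: 1 tree
x - x - n x - x: 6 trees

x - x - n x - x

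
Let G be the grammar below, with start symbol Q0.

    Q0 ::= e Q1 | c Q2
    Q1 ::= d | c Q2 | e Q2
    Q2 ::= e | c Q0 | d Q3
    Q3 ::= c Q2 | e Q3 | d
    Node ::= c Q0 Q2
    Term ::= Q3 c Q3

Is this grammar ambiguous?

Unambiguous

Only Q0, Q1, Q2, Q3 are reachable from Q0; ignoring the rest: The reachable rules are right-linear with at most one rule per (nonterminal, next-terminal) pair. Each input token forces the next rule, so parsing is deterministic.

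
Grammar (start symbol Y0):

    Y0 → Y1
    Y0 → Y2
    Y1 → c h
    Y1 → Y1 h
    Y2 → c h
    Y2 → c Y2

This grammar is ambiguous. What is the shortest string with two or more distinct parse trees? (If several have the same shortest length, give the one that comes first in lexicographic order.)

length 2: c h has 2 parse trees

Two derivations of c h:
  Y0 ⇒ Y1 ⇒ c h
  Y0 ⇒ Y2 ⇒ c h

c h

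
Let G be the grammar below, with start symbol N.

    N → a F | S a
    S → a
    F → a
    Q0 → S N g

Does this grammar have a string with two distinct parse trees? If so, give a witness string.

Witness: a a

Derivation 1: N ⇒ a F ⇒ a a
Derivation 2: N ⇒ S a ⇒ a a

Two distinct leftmost derivations for the same string.

Ambiguous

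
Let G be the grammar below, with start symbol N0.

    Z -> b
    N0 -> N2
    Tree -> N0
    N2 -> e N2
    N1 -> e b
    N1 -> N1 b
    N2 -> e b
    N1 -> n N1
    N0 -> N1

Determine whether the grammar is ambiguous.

Ambiguous

Witness: e b

Derivation 1: N0 ⇒ N2 ⇒ e b
Derivation 2: N0 ⇒ N1 ⇒ e b

Two distinct leftmost derivations for the same string.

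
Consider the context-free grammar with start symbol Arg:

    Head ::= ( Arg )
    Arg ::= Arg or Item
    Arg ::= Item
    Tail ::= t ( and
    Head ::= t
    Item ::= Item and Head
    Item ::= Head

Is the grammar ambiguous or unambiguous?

Unambiguous

Only Arg, Item, Head are reachable from Arg; ignoring the rest: This is a standard precedence ladder (Arg over Item over Head), with each level left-recursive on its own operator ('or' at Arg, 'and' at Item). That structure is LR(1), hence unambiguous.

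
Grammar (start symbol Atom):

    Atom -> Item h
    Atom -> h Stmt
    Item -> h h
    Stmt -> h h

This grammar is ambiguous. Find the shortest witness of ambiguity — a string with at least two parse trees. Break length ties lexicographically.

h h h

length 3: h h h has 2 parse trees

Two derivations of h h h:
  Atom ⇒ Item h ⇒ h h h
  Atom ⇒ h Stmt ⇒ h h h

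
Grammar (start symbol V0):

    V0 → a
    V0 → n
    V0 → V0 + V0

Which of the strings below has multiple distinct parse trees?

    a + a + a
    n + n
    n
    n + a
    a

a + a + a: 2 trees
n + n: 1 tree
n: 1 tree
n + a: 1 tree
a: 1 tree

a + a + a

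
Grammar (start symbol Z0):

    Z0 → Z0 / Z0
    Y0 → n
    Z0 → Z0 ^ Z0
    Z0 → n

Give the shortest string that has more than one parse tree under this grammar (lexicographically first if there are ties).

length 1: no string has ≥2 trees
length 3: no string has ≥2 trees
length 5: n / n / n has 2 parse trees

Two derivations of n / n / n:
  Z0 ⇒ Z0 / Z0 ⇒ Z0 / Z0 / Z0 ⇒ n / Z0 / Z0 ⇒ n / n / Z0 ⇒ n / n / n
  Z0 ⇒ Z0 / Z0 ⇒ n / Z0 ⇒ n / Z0 / Z0 ⇒ n / n / Z0 ⇒ n / n / n

n / n / n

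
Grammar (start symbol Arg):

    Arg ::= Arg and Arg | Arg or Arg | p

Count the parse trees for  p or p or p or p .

5

Parse trees for p or p or p or p:
  [Arg [Arg p] or [Arg [Arg p] or [Arg [Arg p] or [Arg p]]]]
  [Arg [Arg p] or [Arg [Arg [Arg p] or [Arg p]] or [Arg p]]]
  [Arg [Arg [Arg p] or [Arg p]] or [Arg [Arg p] or [Arg p]]]
  [Arg [Arg [Arg p] or [Arg [Arg p] or [Arg p]]] or [Arg p]]
  [Arg [Arg [Arg [Arg p] or [Arg p]] or [Arg p]] or [Arg p]]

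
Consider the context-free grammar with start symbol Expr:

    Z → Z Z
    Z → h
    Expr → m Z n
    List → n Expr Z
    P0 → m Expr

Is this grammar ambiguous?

Ambiguous

Witness: m h h h n

Derivation 1: Expr ⇒ m Z n ⇒ m Z Z n ⇒ m Z Z Z n ⇒ m h Z Z n ⇒ m h h Z n ⇒ m h h h n
Derivation 2: Expr ⇒ m Z n ⇒ m Z Z n ⇒ m h Z n ⇒ m h Z Z n ⇒ m h h Z n ⇒ m h h h n

Two distinct leftmost derivations for the same string.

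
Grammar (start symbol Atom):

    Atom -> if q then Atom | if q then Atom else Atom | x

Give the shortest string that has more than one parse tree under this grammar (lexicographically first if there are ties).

length 1: no string has ≥2 trees
length 4: no string has ≥2 trees
length 6: no string has ≥2 trees
length 7: no string has ≥2 trees
length 9: if q then if q then x else x has 2 parse trees

Two derivations of if q then if q then x else x:
  Atom ⇒ if q then Atom ⇒ if q then if q then Atom else Atom ⇒ if q then if q then x else Atom ⇒ if q then if q then x else x
  Atom ⇒ if q then Atom else Atom ⇒ if q then if q then Atom else Atom ⇒ if q then if q then x else Atom ⇒ if q then if q then x else x

if q then if q then x else x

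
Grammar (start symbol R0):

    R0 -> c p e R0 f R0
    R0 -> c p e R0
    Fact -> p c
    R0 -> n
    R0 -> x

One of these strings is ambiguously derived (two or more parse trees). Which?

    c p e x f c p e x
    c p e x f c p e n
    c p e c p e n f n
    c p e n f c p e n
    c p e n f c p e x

c p e x f c p e x: 1 tree
c p e x f c p e n: 1 tree
c p e c p e n f n: 2 trees
c p e n f c p e n: 1 tree
c p e n f c p e x: 1 tree

c p e c p e n f n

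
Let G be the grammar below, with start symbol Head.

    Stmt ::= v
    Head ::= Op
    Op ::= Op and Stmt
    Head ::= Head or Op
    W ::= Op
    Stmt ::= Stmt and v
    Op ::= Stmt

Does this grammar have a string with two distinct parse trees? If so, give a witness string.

Ambiguous

Witness: v and v

Derivation 1: Head ⇒ Op ⇒ Op and Stmt ⇒ Stmt and Stmt ⇒ v and Stmt ⇒ v and v
Derivation 2: Head ⇒ Op ⇒ Stmt ⇒ Stmt and v ⇒ v and v

Two distinct leftmost derivations for the same string.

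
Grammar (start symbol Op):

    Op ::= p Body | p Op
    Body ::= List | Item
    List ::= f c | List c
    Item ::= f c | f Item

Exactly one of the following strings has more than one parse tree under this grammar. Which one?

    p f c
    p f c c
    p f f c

p f c

p f c: 2 trees
p f c c: 1 tree
p f f c: 1 tree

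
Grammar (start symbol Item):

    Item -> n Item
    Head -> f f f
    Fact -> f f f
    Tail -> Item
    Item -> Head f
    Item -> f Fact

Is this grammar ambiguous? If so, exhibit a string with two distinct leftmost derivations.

Ambiguous

Witness: f f f f

Derivation 1: Item ⇒ Head f ⇒ f f f f
Derivation 2: Item ⇒ f Fact ⇒ f f f f

Two distinct leftmost derivations for the same string.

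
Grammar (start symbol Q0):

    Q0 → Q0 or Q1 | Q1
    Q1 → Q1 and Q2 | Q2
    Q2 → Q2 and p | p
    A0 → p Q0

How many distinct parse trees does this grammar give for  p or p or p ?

Parse trees for p or p or p:
  [Q0 [Q0 [Q0 [Q1 [Q2 p]]] or [Q1 [Q2 p]]] or [Q1 [Q2 p]]]

1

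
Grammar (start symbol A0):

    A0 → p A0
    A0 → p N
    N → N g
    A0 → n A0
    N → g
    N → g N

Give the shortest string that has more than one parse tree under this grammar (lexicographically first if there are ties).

length 2: no string has ≥2 trees
length 3: p g g has 2 parse trees

Two derivations of p g g:
  A0 ⇒ p N ⇒ p N g ⇒ p g g
  A0 ⇒ p N ⇒ p g N ⇒ p g g

p g g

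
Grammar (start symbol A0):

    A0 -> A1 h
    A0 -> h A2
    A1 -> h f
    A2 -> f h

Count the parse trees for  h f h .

2

Parse trees for h f h:
  [A0 [A1 h f] h]
  [A0 h [A2 f h]]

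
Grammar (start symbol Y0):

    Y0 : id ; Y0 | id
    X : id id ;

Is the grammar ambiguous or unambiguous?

Unambiguous

(X is unreachable from Y0, so its rules don't affect L(Y0).) Right-recursive list with a separator: after each atom, whether the separator follows determines the rule. One parse per string.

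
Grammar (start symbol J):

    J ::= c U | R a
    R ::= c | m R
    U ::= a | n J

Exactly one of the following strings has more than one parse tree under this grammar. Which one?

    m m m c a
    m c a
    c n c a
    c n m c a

c n c a

m m m c a: 1 tree
m c a: 1 tree
c n c a: 2 trees
c n m c a: 1 tree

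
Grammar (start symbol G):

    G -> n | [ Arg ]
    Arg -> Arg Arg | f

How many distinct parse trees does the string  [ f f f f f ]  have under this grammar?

14

Parse trees for [ f f f f f ] (showing first 6 of 14):
  [G [ [Arg [Arg f] [Arg [Arg f] [Arg [Arg f] [Arg [Arg f] [Arg f]]]]] ]]
  [G [ [Arg [Arg f] [Arg [Arg f] [Arg [Arg [Arg f] [Arg f]] [Arg f]]]] ]]
  [G [ [Arg [Arg f] [Arg [Arg [Arg f] [Arg f]] [Arg [Arg f] [Arg f]]]] ]]
  [G [ [Arg [Arg f] [Arg [Arg [Arg f] [Arg [Arg f] [Arg f]]] [Arg f]]] ]]
  [G [ [Arg [Arg f] [Arg [Arg [Arg [Arg f] [Arg f]] [Arg f]] [Arg f]]] ]]
  [G [ [Arg [Arg [Arg f] [Arg f]] [Arg [Arg f] [Arg [Arg f] [Arg f]]]] ]]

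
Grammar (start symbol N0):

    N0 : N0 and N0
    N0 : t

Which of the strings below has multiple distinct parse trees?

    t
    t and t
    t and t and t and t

t: 1 tree
t and t: 1 tree
t and t and t and t: 5 trees

t and t and t and t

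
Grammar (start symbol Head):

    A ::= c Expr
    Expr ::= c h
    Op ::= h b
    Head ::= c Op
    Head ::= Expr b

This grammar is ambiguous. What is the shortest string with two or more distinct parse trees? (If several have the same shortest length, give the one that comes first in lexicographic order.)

length 3: c h b has 2 parse trees

Two derivations of c h b:
  Head ⇒ c Op ⇒ c h b
  Head ⇒ Expr b ⇒ c h b

c h b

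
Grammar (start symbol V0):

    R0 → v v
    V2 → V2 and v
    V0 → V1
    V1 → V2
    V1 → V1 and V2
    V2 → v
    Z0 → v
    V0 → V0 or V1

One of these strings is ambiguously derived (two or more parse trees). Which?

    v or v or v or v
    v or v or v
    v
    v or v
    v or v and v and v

v or v and v and v

v or v or v or v: 1 tree
v or v or v: 1 tree
v: 1 tree
v or v: 1 tree
v or v and v and v: 4 trees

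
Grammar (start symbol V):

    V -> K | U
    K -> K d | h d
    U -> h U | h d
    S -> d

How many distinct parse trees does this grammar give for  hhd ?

1

Parse trees for hhd:
  [V [U h [U h d]]]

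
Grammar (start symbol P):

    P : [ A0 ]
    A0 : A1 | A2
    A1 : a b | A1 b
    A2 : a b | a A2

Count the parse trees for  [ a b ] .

2

Parse trees for [ a b ]:
  [P [ [A0 [A1 a b]] ]]
  [P [ [A0 [A2 a b]] ]]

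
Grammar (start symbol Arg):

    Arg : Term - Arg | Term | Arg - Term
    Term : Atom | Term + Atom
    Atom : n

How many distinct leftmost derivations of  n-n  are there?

2

Parse trees for n-n:
  [Arg [Term [Atom n]] - [Arg [Term [Atom n]]]]
  [Arg [Arg [Term [Atom n]]] - [Term [Atom n]]]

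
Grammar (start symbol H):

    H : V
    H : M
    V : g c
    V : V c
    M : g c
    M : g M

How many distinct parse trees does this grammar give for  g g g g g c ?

1

Parse trees for g g g g g c:
  [H [M g [M g [M g [M g [M g c]]]]]]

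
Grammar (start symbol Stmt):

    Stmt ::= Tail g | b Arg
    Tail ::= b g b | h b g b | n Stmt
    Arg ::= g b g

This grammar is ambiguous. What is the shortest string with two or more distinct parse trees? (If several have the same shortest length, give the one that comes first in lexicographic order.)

b g b g

length 4: b g b g has 2 parse trees

Two derivations of b g b g:
  Stmt ⇒ Tail g ⇒ b g b g
  Stmt ⇒ b Arg ⇒ b g b g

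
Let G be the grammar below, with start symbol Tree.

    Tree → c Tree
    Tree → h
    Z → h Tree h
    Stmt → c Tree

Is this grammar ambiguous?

Unambiguous

(Z, Stmt are unreachable from Tree, so their rules don't affect L(Tree).) The reachable rules are right-linear with at most one rule per (nonterminal, next-terminal) pair. Each input token forces the next rule, so parsing is deterministic.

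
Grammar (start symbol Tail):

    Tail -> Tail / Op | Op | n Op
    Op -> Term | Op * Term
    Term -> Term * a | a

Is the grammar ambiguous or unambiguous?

Witness: a * a

Derivation 1: Tail ⇒ Op ⇒ Term ⇒ Term * a ⇒ a * a
Derivation 2: Tail ⇒ Op ⇒ Op * Term ⇒ Term * Term ⇒ a * Term ⇒ a * a

Two distinct leftmost derivations for the same string.

Ambiguous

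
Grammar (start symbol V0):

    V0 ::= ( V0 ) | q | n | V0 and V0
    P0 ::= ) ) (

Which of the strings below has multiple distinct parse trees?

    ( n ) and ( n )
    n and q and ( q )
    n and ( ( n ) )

( n ) and ( n ): 1 tree
n and q and ( q ): 2 trees
n and ( ( n ) ): 1 tree

n and q and ( q )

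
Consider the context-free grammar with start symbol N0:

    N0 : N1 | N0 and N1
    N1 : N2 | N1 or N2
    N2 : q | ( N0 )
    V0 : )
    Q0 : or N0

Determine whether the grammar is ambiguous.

Only N0, N1, N2 are reachable from N0; ignoring the rest: This is a standard precedence ladder (N0 over N1 over N2), with each level left-recursive on its own operator ('and' at N0, 'or' at N1). That structure is LR(1), hence unambiguous.

Unambiguous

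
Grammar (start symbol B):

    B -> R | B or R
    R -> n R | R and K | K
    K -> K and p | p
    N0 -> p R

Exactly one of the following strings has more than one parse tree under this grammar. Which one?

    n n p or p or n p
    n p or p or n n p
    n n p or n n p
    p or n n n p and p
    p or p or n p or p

p or n n n p and p

n n p or p or n p: 1 tree
n p or p or n n p: 1 tree
n n p or n n p: 1 tree
p or n n n p and p: 5 trees
p or p or n p or p: 1 tree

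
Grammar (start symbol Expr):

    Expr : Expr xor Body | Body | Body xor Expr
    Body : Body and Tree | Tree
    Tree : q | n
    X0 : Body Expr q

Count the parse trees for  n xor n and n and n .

2

Parse trees for n xor n and n and n:
  [Expr [Expr [Body [Tree n]]] xor [Body [Body [Body [Tree n]] and [Tree n]] and [Tree n]]]
  [Expr [Body [Tree n]] xor [Expr [Body [Body [Body [Tree n]] and [Tree n]] and [Tree n]]]]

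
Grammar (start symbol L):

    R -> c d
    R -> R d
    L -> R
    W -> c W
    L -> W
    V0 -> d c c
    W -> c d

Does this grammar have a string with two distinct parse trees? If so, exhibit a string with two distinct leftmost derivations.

Witness: c d

Derivation 1: L ⇒ R ⇒ c d
Derivation 2: L ⇒ W ⇒ c d

Two distinct leftmost derivations for the same string.

Ambiguous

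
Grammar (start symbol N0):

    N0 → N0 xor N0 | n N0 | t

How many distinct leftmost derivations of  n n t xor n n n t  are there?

Parse trees for n n t xor n n n t:
  [N0 [N0 n [N0 n [N0 t]]] xor [N0 n [N0 n [N0 n [N0 t]]]]]
  [N0 n [N0 [N0 n [N0 t]] xor [N0 n [N0 n [N0 n [N0 t]]]]]]
  [N0 n [N0 n [N0 [N0 t] xor [N0 n [N0 n [N0 n [N0 t]]]]]]]

3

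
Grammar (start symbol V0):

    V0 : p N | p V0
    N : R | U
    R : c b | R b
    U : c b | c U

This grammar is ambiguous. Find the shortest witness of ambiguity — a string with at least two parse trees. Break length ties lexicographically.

length 3: p c b has 2 parse trees

Two derivations of p c b:
  V0 ⇒ p N ⇒ p R ⇒ p c b
  V0 ⇒ p N ⇒ p U ⇒ p c b

p c b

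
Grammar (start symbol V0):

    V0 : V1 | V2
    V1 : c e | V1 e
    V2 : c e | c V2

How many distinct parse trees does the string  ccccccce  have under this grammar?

Parse trees for ccccccce:
  [V0 [V2 c [V2 c [V2 c [V2 c [V2 c [V2 c [V2 c e]]]]]]]]

1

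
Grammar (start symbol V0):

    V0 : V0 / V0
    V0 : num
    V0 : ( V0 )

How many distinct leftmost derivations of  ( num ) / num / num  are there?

2

Parse trees for ( num ) / num / num:
  [V0 [V0 ( [V0 num] )] / [V0 [V0 num] / [V0 num]]]
  [V0 [V0 [V0 ( [V0 num] )] / [V0 num]] / [V0 num]]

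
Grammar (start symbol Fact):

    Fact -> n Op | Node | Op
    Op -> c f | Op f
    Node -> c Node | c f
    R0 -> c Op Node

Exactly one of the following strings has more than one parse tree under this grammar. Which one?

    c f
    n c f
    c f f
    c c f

c f: 2 trees
n c f: 1 tree
c f f: 1 tree
c c f: 1 tree

c f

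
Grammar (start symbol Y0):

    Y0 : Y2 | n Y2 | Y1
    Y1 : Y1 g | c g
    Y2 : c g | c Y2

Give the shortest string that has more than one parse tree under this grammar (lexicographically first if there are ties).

length 2: c g has 2 parse trees

Two derivations of c g:
  Y0 ⇒ Y2 ⇒ c g
  Y0 ⇒ Y1 ⇒ c g

c g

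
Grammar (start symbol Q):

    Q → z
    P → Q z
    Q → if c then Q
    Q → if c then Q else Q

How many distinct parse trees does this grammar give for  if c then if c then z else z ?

2

Parse trees for if c then if c then z else z:
  [Q if c then [Q if c then [Q z] else [Q z]]]
  [Q if c then [Q if c then [Q z]] else [Q z]]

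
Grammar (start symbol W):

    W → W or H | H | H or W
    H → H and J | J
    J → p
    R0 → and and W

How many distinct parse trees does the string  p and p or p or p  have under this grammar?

Parse trees for p and p or p or p:
  [W [W [W [H [H [J p]] and [J p]]] or [H [J p]]] or [H [J p]]]
  [W [W [H [H [J p]] and [J p]] or [W [H [J p]]]] or [H [J p]]]
  [W [H [H [J p]] and [J p]] or [W [W [H [J p]]] or [H [J p]]]]
  [W [H [H [J p]] and [J p]] or [W [H [J p]] or [W [H [J p]]]]]

4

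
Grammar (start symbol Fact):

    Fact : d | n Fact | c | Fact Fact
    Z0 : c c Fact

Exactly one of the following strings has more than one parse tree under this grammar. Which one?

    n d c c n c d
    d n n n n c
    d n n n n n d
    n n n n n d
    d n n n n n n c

n d c c n c d

n d c c n c d: 56 trees
d n n n n c: 1 tree
d n n n n n d: 1 tree
n n n n n d: 1 tree
d n n n n n n c: 1 tree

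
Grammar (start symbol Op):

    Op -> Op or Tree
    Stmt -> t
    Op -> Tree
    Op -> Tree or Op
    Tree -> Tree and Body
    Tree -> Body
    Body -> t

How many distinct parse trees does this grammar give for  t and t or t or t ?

Parse trees for t and t or t or t:
  [Op [Op [Op [Tree [Tree [Body t]] and [Body t]]] or [Tree [Body t]]] or [Tree [Body t]]]
  [Op [Op [Tree [Tree [Body t]] and [Body t]] or [Op [Tree [Body t]]]] or [Tree [Body t]]]
  [Op [Tree [Tree [Body t]] and [Body t]] or [Op [Op [Tree [Body t]]] or [Tree [Body t]]]]
  [Op [Tree [Tree [Body t]] and [Body t]] or [Op [Tree [Body t]] or [Op [Tree [Body t]]]]]

4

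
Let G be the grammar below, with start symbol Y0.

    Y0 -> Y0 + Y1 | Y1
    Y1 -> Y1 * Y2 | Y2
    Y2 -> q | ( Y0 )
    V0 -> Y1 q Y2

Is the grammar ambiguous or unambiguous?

Unambiguous

(V0 is unreachable from Y0, so its rules don't affect L(Y0).) The grammar is stratified — Y0 handles '+' (left-recursive), Y1 handles '*', Y2 atoms. Each operator has a fixed associativity and precedence level, so every string has one parse.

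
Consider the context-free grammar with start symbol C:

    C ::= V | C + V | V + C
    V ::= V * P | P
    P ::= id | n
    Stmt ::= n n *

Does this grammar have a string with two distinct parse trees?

Witness: id + id

Derivation 1: C ⇒ C + V ⇒ V + V ⇒ P + V ⇒ id + V ⇒ id + P ⇒ id + id
Derivation 2: C ⇒ V + C ⇒ P + C ⇒ id + C ⇒ id + V ⇒ id + P ⇒ id + id

Two distinct leftmost derivations for the same string.

Ambiguous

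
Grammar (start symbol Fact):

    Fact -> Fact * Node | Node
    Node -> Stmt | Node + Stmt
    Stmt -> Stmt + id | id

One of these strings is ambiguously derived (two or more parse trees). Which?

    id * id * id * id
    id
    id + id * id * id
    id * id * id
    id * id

id + id * id * id

id * id * id * id: 1 tree
id: 1 tree
id + id * id * id: 2 trees
id * id * id: 1 tree
id * id: 1 tree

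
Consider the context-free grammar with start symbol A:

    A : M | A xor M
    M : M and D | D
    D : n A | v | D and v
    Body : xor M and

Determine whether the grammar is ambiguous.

Ambiguous

Witness: v and v

Derivation 1: A ⇒ M ⇒ M and D ⇒ D and D ⇒ v and D ⇒ v and v
Derivation 2: A ⇒ M ⇒ D ⇒ D and v ⇒ v and v

Two distinct leftmost derivations for the same string.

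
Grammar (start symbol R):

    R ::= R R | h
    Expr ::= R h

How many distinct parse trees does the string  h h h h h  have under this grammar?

14

Parse trees for h h h h h (showing first 6 of 14):
  [R [R h] [R [R h] [R [R h] [R [R h] [R h]]]]]
  [R [R h] [R [R h] [R [R [R h] [R h]] [R h]]]]
  [R [R h] [R [R [R h] [R h]] [R [R h] [R h]]]]
  [R [R h] [R [R [R h] [R [R h] [R h]]] [R h]]]
  [R [R h] [R [R [R [R h] [R h]] [R h]] [R h]]]
  [R [R [R h] [R h]] [R [R h] [R [R h] [R h]]]]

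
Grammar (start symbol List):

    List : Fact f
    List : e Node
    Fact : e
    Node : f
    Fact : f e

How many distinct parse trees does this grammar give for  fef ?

1

Parse trees for fef:
  [List [Fact f e] f]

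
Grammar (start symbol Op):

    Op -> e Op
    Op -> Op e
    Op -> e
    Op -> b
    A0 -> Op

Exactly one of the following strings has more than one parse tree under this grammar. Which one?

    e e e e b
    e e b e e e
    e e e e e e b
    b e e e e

e e e e b: 1 tree
e e b e e e: 10 trees
e e e e e e b: 1 tree
b e e e e: 1 tree

e e b e e e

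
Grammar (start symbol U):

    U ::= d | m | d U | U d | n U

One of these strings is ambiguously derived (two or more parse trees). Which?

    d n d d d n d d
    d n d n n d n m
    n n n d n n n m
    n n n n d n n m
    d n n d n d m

d n d d d n d d: 8 trees
d n d n n d n m: 1 tree
n n n d n n n m: 1 tree
n n n n d n n m: 1 tree
d n n d n d m: 1 tree

d n d d d n d d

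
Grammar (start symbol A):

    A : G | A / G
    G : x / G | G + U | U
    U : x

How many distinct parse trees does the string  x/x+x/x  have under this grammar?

3

Parse trees for x/x+x/x:
  [A [A [G x / [G [G [U x]] + [U x]]]] / [G [U x]]]
  [A [A [G [G x / [G [U x]]] + [U x]]] / [G [U x]]]
  [A [A [A [G [U x]]] / [G [G [U x]] + [U x]]] / [G [U x]]]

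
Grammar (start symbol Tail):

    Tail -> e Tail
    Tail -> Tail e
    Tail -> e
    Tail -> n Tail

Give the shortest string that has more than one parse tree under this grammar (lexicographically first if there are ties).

length 1: no string has ≥2 trees
length 2: e e has 2 parse trees

Two derivations of e e:
  Tail ⇒ e Tail ⇒ e e
  Tail ⇒ Tail e ⇒ e e

e e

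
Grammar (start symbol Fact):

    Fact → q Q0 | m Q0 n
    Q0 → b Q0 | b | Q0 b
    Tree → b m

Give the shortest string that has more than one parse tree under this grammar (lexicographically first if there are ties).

length 2: no string has ≥2 trees
length 3: q b b has 2 parse trees

Two derivations of q b b:
  Fact ⇒ q Q0 ⇒ q b Q0 ⇒ q b b
  Fact ⇒ q Q0 ⇒ q Q0 b ⇒ q b b

q b b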